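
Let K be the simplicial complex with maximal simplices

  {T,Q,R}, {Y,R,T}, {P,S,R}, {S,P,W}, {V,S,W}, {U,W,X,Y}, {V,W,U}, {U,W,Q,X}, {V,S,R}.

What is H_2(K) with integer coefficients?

H_2 = 0.

Order the vertices as P < Q < R < S < T < U < V < W < X < Y. Listing each simplex with vertices in this order, K has dimension 3 with simplices:

  0-simplices (10): P, Q, R, S, T, U, V, W, X, Y
  1-simplices (23): PR, PS, PW, QR, QT, QU, QW, QX, RS, RT, RV, RY, SV, SW, TY, UV, UW, UX, UY, VW, WX, WY, XY
  2-simplices (14): PRS, PSW, QRT, QUW, QUX, QWX, RSV, RTY, SVW, UVW, UWX, UWY, UXY, WXY
  3-simplices (2): QUWX, UWXY

so the chain groups are C_0 ≅ Z^10, C_1 ≅ Z^23, C_2 ≅ Z^14, C_3 ≅ Z^2.

∂_1: C_1 → C_0 is given by ∂[p,q] = [q] − [p]. For instance
  ∂PR = R − P.
The 10×23 boundary matrix has rank 9 and Smith normal form diag(1,1,1,1,1,1,1,1,1).

∂_2: C_2 → C_1 acts by ∂[p,q,r] = [q,r] − [p,r] + [p,q]. For instance
  ∂WXY = XY − WY + WX,
  ∂QUX = UX − QX + QU.
The resulting 23×14 matrix has rank 12, and its Smith normal form has invariant factors (1,1,1,1,1,1,1,1,1,1,1,1).

Boundary ∂_3: C_3 → C_2 sends each 3-simplex σ to the alternating sum Σ_i (−1)^i (σ with its i-th vertex removed). For instance
  ∂QUWX = UWX − QWX + QUX − QUW,
  ∂UWXY = WXY − UXY + UWY − UWX.
The resulting 14×2 matrix has rank 2, and its Smith normal form has invariant factors (1,1).

Computing H_k = (kernel of ∂_k) / (image of ∂_{k+1}):

  H_2: rank ker ∂_2 − rank ∂_3 = (14 − 12) − 2 = 0, and the invariant factors of ∂_3 are all 1, so H_2 = 0.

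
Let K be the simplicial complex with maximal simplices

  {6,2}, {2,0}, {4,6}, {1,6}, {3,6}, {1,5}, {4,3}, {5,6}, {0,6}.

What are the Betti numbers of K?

b_0 = 1, b_1 = 3.

We work with the vertex ordering 0 < 1 < 2 < 3 < 4 < 5 < 6. The simplices of K, each written with vertices in increasing order, are:

  0-simplices (7): [0], [1], [2], [3], [4], [5], [6]
  1-simplices (9): [0,2], [0,6], [1,5], [1,6], [2,6], [3,4], [3,6], [4,6], [5,6]

giving chain groups C_0 ≅ Z^7, C_1 ≅ Z^9.

Boundary ∂_1: C_1 → C_0 is given by ∂[p,q] = [q] − [p]. For instance
  ∂[1,6] = [6] − [1].
This gives a 7×9 integer matrix of rank 6; reducing to Smith normal form yields diagonal entries (1,1,1,1,1,1).

Computing H_k = (kernel of ∂_k) / (image of ∂_{k+1}):

  H_0: rank C_0 − rank ∂_1 = 7 − 6 = 1, and the invariant factors of ∂_1 are all 1, so H_0 ≅ Z.
  H_1: rank ker ∂_1 − rank ∂_2 = (9 − 6) − 0 = 3, and there is no ∂_2, so H_1 ≅ Z^3.

Hence the Betti numbers are b_0 = 1, b_1 = 3.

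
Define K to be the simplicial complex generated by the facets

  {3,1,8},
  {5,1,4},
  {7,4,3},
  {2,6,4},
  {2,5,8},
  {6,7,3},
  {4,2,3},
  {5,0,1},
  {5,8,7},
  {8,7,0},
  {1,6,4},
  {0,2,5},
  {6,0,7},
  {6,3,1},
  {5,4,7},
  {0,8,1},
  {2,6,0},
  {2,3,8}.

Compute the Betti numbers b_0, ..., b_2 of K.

K has 9 vertices, 27 edges, 18 triangles.
rank ∂_0 = 0, rank ∂_1 = 8 ⇒ b_0 = 9 − 0 − 8 = 1; all invariant factors of ∂_1 are 1 so no torsion. So H_0 = Z.
rank ∂_1 = 8, rank ∂_2 = 18 ⇒ b_1 = 27 − 8 − 18 = 1; ∂_2 has invariant factor(s) [2] giving torsion. So H_1 = Z ⊕ Z/2Z.
rank ∂_2 = 18, rank ∂_3 = 0 ⇒ b_2 = 18 − 18 − 0 = 0. So H_2 = 0.

b_0 = 1, b_1 = 1, b_2 = 0.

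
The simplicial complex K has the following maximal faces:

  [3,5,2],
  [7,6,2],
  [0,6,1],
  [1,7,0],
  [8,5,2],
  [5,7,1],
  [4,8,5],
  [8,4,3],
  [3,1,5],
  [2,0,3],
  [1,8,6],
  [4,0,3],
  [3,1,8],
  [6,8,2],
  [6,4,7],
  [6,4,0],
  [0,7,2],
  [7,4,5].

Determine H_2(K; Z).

K has 9 vertices, 27 edges, 18 triangles.
rank ∂_2 = 18, rank ∂_3 = 0 ⇒ b_2 = 18 − 18 − 0 = 0. So H_2 ≅ 0.

H_2 = 0.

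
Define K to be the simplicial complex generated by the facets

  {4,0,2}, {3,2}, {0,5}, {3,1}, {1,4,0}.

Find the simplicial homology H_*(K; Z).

K has 6 vertices, 8 edges, 2 triangles.
rank ∂_0 = 0, rank ∂_1 = 5 ⇒ b_0 = 6 − 0 − 5 = 1; all invariant factors of ∂_1 are 1 so no torsion. So H_0 ≅ Z.
rank ∂_1 = 5, rank ∂_2 = 2 ⇒ b_1 = 8 − 5 − 2 = 1; all invariant factors of ∂_2 are 1 so no torsion. So H_1 ≅ Z.
rank ∂_2 = 2, rank ∂_3 = 0 ⇒ b_2 = 2 − 2 − 0 = 0. So H_2 ≅ 0.

H_0 = Z,  H_1 = Z,  H_2 = 0.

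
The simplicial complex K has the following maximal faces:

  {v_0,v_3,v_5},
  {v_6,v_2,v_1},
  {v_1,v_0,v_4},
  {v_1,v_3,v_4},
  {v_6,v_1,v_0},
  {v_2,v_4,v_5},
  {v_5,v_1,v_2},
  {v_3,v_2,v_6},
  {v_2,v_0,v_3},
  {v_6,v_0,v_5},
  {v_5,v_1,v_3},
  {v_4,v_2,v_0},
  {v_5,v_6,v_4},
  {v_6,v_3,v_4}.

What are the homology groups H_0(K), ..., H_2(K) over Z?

H_0 ≅ Z,  H_1 ≅ Z^2,  H_2 ≅ Z.

Order the vertices as v_0 < v_1 < v_2 < v_3 < v_4 < v_5 < v_6. Listing each simplex with vertices in this order, K has dimension 2 with simplices:

  0-simplices (7): [v_0], [v_1], [v_2], [v_3], [v_4], [v_5], [v_6]
  1-simplices (21): (21 of them)
  2-simplices (14): (14 of them)

giving chain groups C_0 ≅ Z^7, C_1 ≅ Z^21, C_2 ≅ Z^14.

The boundary map ∂_1: C_1 → C_0 sends each edge [p,q] (with p < q) to q − p.
This gives a 7×21 integer matrix of rank 6; reducing to Smith normal form yields diagonal entries (1,1,1,1,1,1).

∂_2: C_2 → C_1 acts by ∂[p,q,r] = [q,r] − [p,r] + [p,q]. For instance
  ∂[v_0,v_1,v_6] = [v_1,v_6] − [v_0,v_6] + [v_0,v_1],
  ∂[v_0,v_2,v_4] = [v_2,v_4] − [v_0,v_4] + [v_0,v_2].
As a 21×14 matrix over Z this has rank 13, with invariant factors (1,1,1,1,1,1,1,1,1,1,1,1,1).

From H_k ≅ ker(∂_k) / im(∂_{k+1}) we obtain:

  H_0: rank C_0 − rank ∂_1 = 7 − 6 = 1, and the invariant factors of ∂_1 are all 1, so H_0 = Z.
  H_1: rank ker ∂_1 − rank ∂_2 = (21 − 6) − 13 = 2, and the invariant factors of ∂_2 are all 1, so H_1 = Z^2.
  H_2: rank ker ∂_2 − rank ∂_3 = (14 − 13) − 0 = 1, and there is no ∂_3, so H_2 = Z.

As a check, the Euler characteristic is 7 − 21 + 14 = 0, which agrees with 1 − 2 + 1 = 0.
(K is a triangulation of the torus T^2.)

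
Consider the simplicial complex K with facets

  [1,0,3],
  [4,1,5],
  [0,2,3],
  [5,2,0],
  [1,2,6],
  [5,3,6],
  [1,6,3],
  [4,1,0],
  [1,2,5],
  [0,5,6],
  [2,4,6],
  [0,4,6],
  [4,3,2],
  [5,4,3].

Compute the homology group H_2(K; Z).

We work with the vertex ordering 0 < 1 < 2 < 3 < 4 < 5 < 6. The simplices of K, each written with vertices in increasing order, are:

  0-simplices (7): [0], [1], [2], [3], [4], [5], [6]
  1-simplices (21): [0,1], [0,2], [0,3], [0,4], [0,5], [0,6], [1,2], [1,3], [1,4], [1,5], [1,6], [2,3], [2,4], [2,5], [2,6], [3,4], [3,5], [3,6], [4,5], [4,6], [5,6]
  2-simplices (14): [0,1,3], [0,1,4], [0,2,3], [0,2,5], [0,4,6], [0,5,6], [1,2,5], [1,2,6], [1,3,6], [1,4,5], [2,3,4], [2,4,6], [3,4,5], [3,5,6]

so the chain groups are C_0 ≅ Z^7, C_1 ≅ Z^21, C_2 ≅ Z^14.

The boundary map ∂_1: C_1 → C_0 is given by ∂[p,q] = [q] − [p].
As a 7×21 matrix over Z this has rank 6, with invariant factors (1,1,1,1,1,1).

∂_2: C_2 → C_1 maps a triangle to the signed sum of its edges. For instance
  ∂[1,3,6] = [3,6] − [1,6] + [1,3],
  ∂[1,4,5] = [4,5] − [1,5] + [1,4].
The 21×14 boundary matrix has rank 13 and Smith normal form diag(1,1,1,1,1,1,1,1,1,1,1,1,1).

Reading off H_k = ker ∂_k / im ∂_{k+1}:

  H_2: rank ker ∂_2 − rank ∂_3 = (14 − 13) − 0 = 1, and there is no ∂_3, so H_2 = Z.

H_2 = Z.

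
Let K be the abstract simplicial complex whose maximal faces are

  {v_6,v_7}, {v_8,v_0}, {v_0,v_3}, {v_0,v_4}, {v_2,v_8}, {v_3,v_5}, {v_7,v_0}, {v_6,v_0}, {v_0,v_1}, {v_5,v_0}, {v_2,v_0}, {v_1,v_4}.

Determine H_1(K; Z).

H_1 ≅ Z^4.

Take the total order v_0 < v_1 < v_2 < v_3 < v_4 < v_5 < v_6 < v_7 < v_8 on the vertex set. Then K (dimension 1) consists of the simplices:

  0-simplices (9): [v_0], [v_1], [v_2], [v_3], [v_4], [v_5], [v_6], [v_7], [v_8]
  1-simplices (12): [v_0,v_1], [v_0,v_2], [v_0,v_3], [v_0,v_4], [v_0,v_5], [v_0,v_6], [v_0,v_7], [v_0,v_8], [v_1,v_4], [v_2,v_8], [v_3,v_5], [v_6,v_7]

giving chain groups C_0 ≅ Z^9, C_1 ≅ Z^12.

Boundary ∂_1: C_1 → C_0 maps an edge to its endpoints' difference, ∂[p,q] = q − p. For instance
  ∂[v_0,v_5] = [v_5] − [v_0].
As a 9×12 matrix over Z this has rank 8, with invariant factors (1,1,1,1,1,1,1,1).

From H_k ≅ ker(∂_k) / im(∂_{k+1}) we obtain:

  H_1: rank ker ∂_1 − rank ∂_2 = (12 − 8) − 0 = 4, and there is no ∂_2, so H_1 = Z^4.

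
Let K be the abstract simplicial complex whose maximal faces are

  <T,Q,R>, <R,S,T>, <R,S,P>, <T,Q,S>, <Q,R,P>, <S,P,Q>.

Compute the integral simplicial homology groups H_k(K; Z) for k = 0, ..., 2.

H_0 ≅ Z,  H_1 = 0,  H_2 ≅ Z.

Take the total order P < Q < R < S < T on the vertex set. Then K (dimension 2) consists of the simplices:

  0-simplices (5): P, Q, R, S, T
  1-simplices (9): PQ, PR, PS, QR, QS, QT, RS, RT, ST
  2-simplices (6): PQR, PQS, PRS, QRT, QST, RST

Hence C_0 ≅ Z^5, C_1 ≅ Z^9, C_2 ≅ Z^6.

∂_1: C_1 → C_0 sends each edge [p,q] (with p < q) to q − p. For instance
  ∂PQ = Q − P.
The 5×9 boundary matrix has rank 4 and Smith normal form diag(1,1,1,1).

The boundary map ∂_2: C_2 → C_1 maps a triangle to the signed sum of its edges. For instance
  ∂PQS = QS − PS + PQ,
  ∂PQR = QR − PR + PQ.
The resulting 9×6 matrix has rank 5, and its Smith normal form has invariant factors (1,1,1,1,1).

From H_k ≅ ker(∂_k) / im(∂_{k+1}) we obtain:

  H_0: rank C_0 − rank ∂_1 = 5 − 4 = 1, and the invariant factors of ∂_1 are all 1, so H_0 = Z.
  H_1: rank ker ∂_1 − rank ∂_2 = (9 − 4) − 5 = 0, and the invariant factors of ∂_2 are all 1, so H_1 = 0.
  H_2: rank ker ∂_2 − rank ∂_3 = (6 − 5) − 0 = 1, and there is no ∂_3, so H_2 = Z.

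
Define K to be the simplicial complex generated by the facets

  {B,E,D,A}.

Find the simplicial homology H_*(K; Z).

H_0 ≅ Z,  H_1 = 0,  H_2 = 0,  H_3 = 0.

Fix the vertex order A < B < D < E and write every simplex with vertices in increasing order. Then dim K = 3 and the simplices of K are:

  0-simplices (4): A, B, D, E
  1-simplices (6): AB, AD, AE, BD, BE, DE
  2-simplices (4): ABD, ABE, ADE, BDE
  3-simplices (1): ABDE

so the chain groups are C_0 ≅ Z^4, C_1 ≅ Z^6, C_2 ≅ Z^4, C_3 ≅ Z^1.

∂_1: C_1 → C_0 maps an edge to its endpoints' difference, ∂[p,q] = q − p.
This gives a 4×6 integer matrix of rank 3; reducing to Smith normal form yields diagonal entries (1,1,1).

The boundary map ∂_2: C_2 → C_1 maps a triangle to the signed sum of its edges. For instance
  ∂BDE = DE − BE + BD,
  ∂ADE = DE − AE + AD.
The 6×4 boundary matrix has rank 3 and Smith normal form diag(1,1,1).

Boundary ∂_3: C_3 → C_2 sends each 3-simplex σ to the alternating sum Σ_i (−1)^i (σ with its i-th vertex removed). For instance
  ∂ABDE = BDE − ADE + ABE − ABD.
This gives a 4×1 integer matrix of rank 1; reducing to Smith normal form yields diagonal entries (1).

Reading off H_k = ker ∂_k / im ∂_{k+1}:

  H_0: rank C_0 − rank ∂_1 = 4 − 3 = 1, and the invariant factors of ∂_1 are all 1, so H_0 ≅ Z.
  H_1: rank ker ∂_1 − rank ∂_2 = (6 − 3) − 3 = 0, and the invariant factors of ∂_2 are all 1, so H_1 ≅ 0.
  H_2: rank ker ∂_2 − rank ∂_3 = (4 − 3) − 1 = 0, and the invariant factors of ∂_3 are all 1, so H_2 ≅ 0.
  H_3: rank ker ∂_3 − rank ∂_4 = (1 − 1) − 0 = 0, and there is no ∂_4, so H_3 ≅ 0.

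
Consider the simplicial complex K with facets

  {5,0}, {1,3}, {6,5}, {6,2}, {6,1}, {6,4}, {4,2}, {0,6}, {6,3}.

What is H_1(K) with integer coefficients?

Fix the vertex order 0 < 1 < 2 < 3 < 4 < 5 < 6 and write every simplex with vertices in increasing order. Then dim K = 1 and the simplices of K are:

  0-simplices (7): [0], [1], [2], [3], [4], [5], [6]
  1-simplices (9): [0,5], [0,6], [1,3], [1,6], [2,4], [2,6], [3,6], [4,6], [5,6]

giving chain groups C_0 ≅ Z^7, C_1 ≅ Z^9.

Boundary ∂_1: C_1 → C_0 is given by ∂[p,q] = [q] − [p]. For instance
  ∂[4,6] = [6] − [4].
This gives a 7×9 integer matrix of rank 6; reducing to Smith normal form yields diagonal entries (1,1,1,1,1,1).

Computing H_k = (kernel of ∂_k) / (image of ∂_{k+1}):

  H_1: rank ker ∂_1 − rank ∂_2 = (9 − 6) − 0 = 3, and there is no ∂_2, so H_1 = Z^3.

H_1 ≅ Z^3.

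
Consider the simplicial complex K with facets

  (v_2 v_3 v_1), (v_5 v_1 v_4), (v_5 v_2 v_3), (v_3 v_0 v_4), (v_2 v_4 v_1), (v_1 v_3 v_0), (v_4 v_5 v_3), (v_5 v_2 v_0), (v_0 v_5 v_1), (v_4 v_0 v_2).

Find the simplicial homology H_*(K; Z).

K has 6 vertices, 15 edges, 10 triangles.
rank ∂_0 = 0, rank ∂_1 = 5 ⇒ b_0 = 6 − 0 − 5 = 1; all invariant factors of ∂_1 are 1 so no torsion. So H_0 ≅ Z.
rank ∂_1 = 5, rank ∂_2 = 10 ⇒ b_1 = 15 − 5 − 10 = 0; ∂_2 has invariant factor(s) [2] giving torsion. So H_1 ≅ Z/2Z.
rank ∂_2 = 10, rank ∂_3 = 0 ⇒ b_2 = 10 − 10 − 0 = 0. So H_2 ≅ 0.

H_0 = Z,  H_1 = Z/2Z,  H_2 = 0.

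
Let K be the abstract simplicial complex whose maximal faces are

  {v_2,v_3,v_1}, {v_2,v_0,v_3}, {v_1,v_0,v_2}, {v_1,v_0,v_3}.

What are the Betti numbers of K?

Order the vertices as v_0 < v_1 < v_2 < v_3. Listing each simplex with vertices in this order, K has dimension 2 with simplices:

  0-simplices (4): [v_0], [v_1], [v_2], [v_3]
  1-simplices (6): [v_0,v_1], [v_0,v_2], [v_0,v_3], [v_1,v_2], [v_1,v_3], [v_2,v_3]
  2-simplices (4): [v_0,v_1,v_2], [v_0,v_1,v_3], [v_0,v_2,v_3], [v_1,v_2,v_3]

Hence C_0 ≅ Z^4, C_1 ≅ Z^6, C_2 ≅ Z^4.

The boundary map ∂_1: C_1 → C_0 is given by ∂[p,q] = [q] − [p].
As a 4×6 matrix over Z this has rank 3, with invariant factors (1,1,1).

∂_2: C_2 → C_1 acts by ∂[p,q,r] = [q,r] − [p,r] + [p,q]. For instance
  ∂[v_0,v_1,v_3] = [v_1,v_3] − [v_0,v_3] + [v_0,v_1],
  ∂[v_0,v_2,v_3] = [v_2,v_3] − [v_0,v_3] + [v_0,v_2].
As a 6×4 matrix over Z this has rank 3, with invariant factors (1,1,1).

Reading off H_k = ker ∂_k / im ∂_{k+1}:

  H_0: rank C_0 − rank ∂_1 = 4 − 3 = 1, and the invariant factors of ∂_1 are all 1, so H_0 ≅ Z.
  H_1: rank ker ∂_1 − rank ∂_2 = (6 − 3) − 3 = 0, and the invariant factors of ∂_2 are all 1, so H_1 ≅ 0.
  H_2: rank ker ∂_2 − rank ∂_3 = (4 − 3) − 0 = 1, and there is no ∂_3, so H_2 ≅ Z.

(K is a triangulation of the 2-sphere S^2.)

Hence the Betti numbers are b_0 = 1, b_1 = 0, b_2 = 1.

b_0 = 1, b_1 = 0, b_2 = 1.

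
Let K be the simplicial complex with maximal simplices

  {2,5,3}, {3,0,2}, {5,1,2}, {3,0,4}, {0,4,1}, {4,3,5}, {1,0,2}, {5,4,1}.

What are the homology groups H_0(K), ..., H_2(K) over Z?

Fix the vertex order 0 < 1 < 2 < 3 < 4 < 5 and write every simplex with vertices in increasing order. Then dim K = 2 and the simplices of K are:

  0-simplices (6): [0], [1], [2], [3], [4], [5]
  1-simplices (12): [0,1], [0,2], [0,3], [0,4], [1,2], [1,4], [1,5], [2,3], [2,5], [3,4], [3,5], [4,5]
  2-simplices (8): [0,1,2], [0,1,4], [0,2,3], [0,3,4], [1,2,5], [1,4,5], [2,3,5], [3,4,5]

so the chain groups are C_0 ≅ Z^6, C_1 ≅ Z^12, C_2 ≅ Z^8.

The boundary map ∂_1: C_1 → C_0 is given by ∂[p,q] = [q] − [p]. For instance
  ∂[0,1] = [1] − [0].
As a 6×12 matrix over Z this has rank 5, with invariant factors (1,1,1,1,1).

The boundary map ∂_2: C_2 → C_1 acts by ∂[p,q,r] = [q,r] − [p,r] + [p,q]. For instance
  ∂[1,2,5] = [2,5] − [1,5] + [1,2],
  ∂[0,3,4] = [3,4] − [0,4] + [0,3].
As a 12×8 matrix over Z this has rank 7, with invariant factors (1,1,1,1,1,1,1).

Computing H_k = (kernel of ∂_k) / (image of ∂_{k+1}):

  H_0: rank C_0 − rank ∂_1 = 6 − 5 = 1, and the invariant factors of ∂_1 are all 1, so H_0 ≅ Z.
  H_1: rank ker ∂_1 − rank ∂_2 = (12 − 5) − 7 = 0, and the invariant factors of ∂_2 are all 1, so H_1 ≅ 0.
  H_2: rank ker ∂_2 − rank ∂_3 = (8 − 7) − 0 = 1, and there is no ∂_3, so H_2 ≅ Z.

H_0 ≅ Z,  H_1 = 0,  H_2 ≅ Z.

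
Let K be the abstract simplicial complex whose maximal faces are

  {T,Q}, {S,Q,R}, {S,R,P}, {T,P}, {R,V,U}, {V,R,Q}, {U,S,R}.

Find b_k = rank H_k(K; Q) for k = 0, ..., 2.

We work with the vertex ordering P < Q < R < S < T < U < V. The simplices of K, each written with vertices in increasing order, are:

  0-simplices (7): P, Q, R, S, T, U, V
  1-simplices (12): PR, PS, PT, QR, QS, QT, QV, RS, RU, RV, SU, UV
  2-simplices (5): PRS, QRS, QRV, RSU, RUV

Hence C_0 ≅ Z^7, C_1 ≅ Z^12, C_2 ≅ Z^5.

Boundary ∂_1: C_1 → C_0 is given by ∂[p,q] = [q] − [p]. For instance
  ∂RS = S − R.
The resulting 7×12 matrix has rank 6, and its Smith normal form has invariant factors (1,1,1,1,1,1).

The boundary map ∂_2: C_2 → C_1 acts by ∂[p,q,r] = [q,r] − [p,r] + [p,q]. For instance
  ∂RSU = SU − RU + RS,
  ∂RUV = UV − RV + RU.
This gives a 12×5 integer matrix of rank 5; reducing to Smith normal form yields diagonal entries (1,1,1,1,1).

Reading off H_k = ker ∂_k / im ∂_{k+1}:

  H_0: rank C_0 − rank ∂_1 = 7 − 6 = 1, and the invariant factors of ∂_1 are all 1, so H_0 = Z.
  H_1: rank ker ∂_1 − rank ∂_2 = (12 − 6) − 5 = 1, and the invariant factors of ∂_2 are all 1, so H_1 = Z.
  H_2: rank ker ∂_2 − rank ∂_3 = (5 − 5) − 0 = 0, and there is no ∂_3, so H_2 = 0.

As a check, the Euler characteristic is 7 − 12 + 5 = 0, which agrees with 1 − 1 + 0 = 0.

Hence the Betti numbers are b_0 = 1, b_1 = 1, b_2 = 0.

b_0 = 1, b_1 = 1, b_2 = 0.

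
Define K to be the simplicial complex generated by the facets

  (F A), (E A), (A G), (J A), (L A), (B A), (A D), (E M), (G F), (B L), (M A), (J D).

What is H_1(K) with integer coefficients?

Order the vertices as A < B < D < E < F < G < J < L < M. Listing each simplex with vertices in this order, K has dimension 1 with simplices:

  0-simplices (9): A, B, D, E, F, G, J, L, M
  1-simplices (12): AB, AD, AE, AF, AG, AJ, AL, AM, BL, DJ, EM, FG

giving chain groups C_0 ≅ Z^9, C_1 ≅ Z^12.

∂_1: C_1 → C_0 maps an edge to its endpoints' difference, ∂[p,q] = q − p. For instance
  ∂AL = L − A.
The 9×12 boundary matrix has rank 8 and Smith normal form diag(1,1,1,1,1,1,1,1).

From H_k ≅ ker(∂_k) / im(∂_{k+1}) we obtain:

  H_1: rank ker ∂_1 − rank ∂_2 = (12 − 8) − 0 = 4, and there is no ∂_2, so H_1 ≅ Z^4.

H_1 ≅ Z^4.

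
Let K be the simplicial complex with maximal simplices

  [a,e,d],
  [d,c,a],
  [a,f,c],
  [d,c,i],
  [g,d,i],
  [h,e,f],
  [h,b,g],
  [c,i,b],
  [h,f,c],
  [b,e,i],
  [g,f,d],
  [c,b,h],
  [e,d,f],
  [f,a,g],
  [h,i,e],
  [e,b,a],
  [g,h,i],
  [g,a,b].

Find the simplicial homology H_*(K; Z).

H_0 ≅ Z,  H_1 ≅ Z ⊕ Z/2Z,  H_2 = 0.

Order the vertices as a < b < c < d < e < f < g < h < i. Listing each simplex with vertices in this order, K has dimension 2 with simplices:

  0-simplices (9): a, b, c, d, e, f, g, h, i
  1-simplices (27): ab, ac, ad, ae, af, ag, bc, be, bg, bh, bi, cd, cf, ch, ci, de, df, dg, di, ef, eh, ei, fg, fh, gh, gi, hi
  2-simplices (18): abe, abg, acd, acf, ade, afg, bch, bci, bei, bgh, cdi, cfh, def, dfg, dgi, efh, ehi, ghi

giving chain groups C_0 ≅ Z^9, C_1 ≅ Z^27, C_2 ≅ Z^18.

The boundary map ∂_1: C_1 → C_0 is given by ∂[p,q] = [q] − [p]. For instance
  ∂de = e − d.
The 9×27 boundary matrix has rank 8 and Smith normal form diag(1,1,1,1,1,1,1,1).

The boundary map ∂_2: C_2 → C_1 acts by ∂[p,q,r] = [q,r] − [p,r] + [p,q]. For instance
  ∂bei = ei − bi + be,
  ∂bch = ch − bh + bc.
As a 27×18 matrix over Z this has rank 18, with invariant factors (1,1,1,1,1,1,1,1,1,1,1,1,1,1,1,1,1,2).

From H_k ≅ ker(∂_k) / im(∂_{k+1}) we obtain:

  H_0: rank C_0 − rank ∂_1 = 9 − 8 = 1, and the invariant factors of ∂_1 are all 1, so H_0 = Z.
  H_1: rank ker ∂_1 − rank ∂_2 = (27 − 8) − 18 = 1, and ∂_2 has invariant factor 2 > 1, so H_1 = Z ⊕ Z/2Z.
  H_2: rank ker ∂_2 − rank ∂_3 = (18 − 18) − 0 = 0, and there is no ∂_3, so H_2 = 0.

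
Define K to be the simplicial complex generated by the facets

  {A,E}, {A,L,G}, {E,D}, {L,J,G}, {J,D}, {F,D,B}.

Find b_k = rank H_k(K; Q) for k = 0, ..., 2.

b_0 = 1, b_1 = 1, b_2 = 0.

Fix the vertex order A < B < D < E < F < G < J < L and write every simplex with vertices in increasing order. Then dim K = 2 and the simplices of K are:

  0-simplices (8): A, B, D, E, F, G, J, L
  1-simplices (11): AE, AG, AL, BD, BF, DE, DF, DJ, GJ, GL, JL
  2-simplices (3): AGL, BDF, GJL

Hence C_0 ≅ Z^8, C_1 ≅ Z^11, C_2 ≅ Z^3.

∂_1: C_1 → C_0 sends each edge [p,q] (with p < q) to q − p. For instance
  ∂GL = L − G.
The resulting 8×11 matrix has rank 7, and its Smith normal form has invariant factors (1,1,1,1,1,1,1).

Boundary ∂_2: C_2 → C_1 acts by ∂[p,q,r] = [q,r] − [p,r] + [p,q]. For instance
  ∂AGL = GL − AL + AG,
  ∂BDF = DF − BF + BD.
The 11×3 boundary matrix has rank 3 and Smith normal form diag(1,1,1).

Computing H_k = (kernel of ∂_k) / (image of ∂_{k+1}):

  H_0: rank C_0 − rank ∂_1 = 8 − 7 = 1, and the invariant factors of ∂_1 are all 1, so H_0 ≅ Z.
  H_1: rank ker ∂_1 − rank ∂_2 = (11 − 7) − 3 = 1, and the invariant factors of ∂_2 are all 1, so H_1 ≅ Z.
  H_2: rank ker ∂_2 − rank ∂_3 = (3 − 3) − 0 = 0, and there is no ∂_3, so H_2 ≅ 0.

Hence the Betti numbers are b_0 = 1, b_1 = 1, b_2 = 0.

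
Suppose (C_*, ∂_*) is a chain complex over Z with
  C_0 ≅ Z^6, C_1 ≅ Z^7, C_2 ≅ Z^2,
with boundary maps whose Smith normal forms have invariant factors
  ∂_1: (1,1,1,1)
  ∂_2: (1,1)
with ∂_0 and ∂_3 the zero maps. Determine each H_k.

H_0: b_0 = 6 − 0 − 4 = 2; torsion from ∂_1 factors > 1: none. So H_0 = Z^2.
H_1: b_1 = 7 − 4 − 2 = 1; torsion from ∂_2 factors > 1: none. So H_1 = Z.
H_2: b_2 = 2 − 2 − 0 = 0; torsion from ∂_3 factors > 1: none. So H_2 = 0.

H_0 = Z^2,  H_1 = Z,  H_2 = 0.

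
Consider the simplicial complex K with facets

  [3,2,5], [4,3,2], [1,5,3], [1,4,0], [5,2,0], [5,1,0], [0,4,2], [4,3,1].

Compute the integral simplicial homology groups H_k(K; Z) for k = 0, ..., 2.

H_0 ≅ Z,  H_1 = 0,  H_2 ≅ Z.

K has 6 vertices, 12 edges, 8 triangles.
rank ∂_0 = 0, rank ∂_1 = 5 ⇒ b_0 = 6 − 0 − 5 = 1; all invariant factors of ∂_1 are 1 so no torsion. So H_0 ≅ Z.
rank ∂_1 = 5, rank ∂_2 = 7 ⇒ b_1 = 12 − 5 − 7 = 0; all invariant factors of ∂_2 are 1 so no torsion. So H_1 ≅ 0.
rank ∂_2 = 7, rank ∂_3 = 0 ⇒ b_2 = 8 − 7 − 0 = 1. So H_2 ≅ Z.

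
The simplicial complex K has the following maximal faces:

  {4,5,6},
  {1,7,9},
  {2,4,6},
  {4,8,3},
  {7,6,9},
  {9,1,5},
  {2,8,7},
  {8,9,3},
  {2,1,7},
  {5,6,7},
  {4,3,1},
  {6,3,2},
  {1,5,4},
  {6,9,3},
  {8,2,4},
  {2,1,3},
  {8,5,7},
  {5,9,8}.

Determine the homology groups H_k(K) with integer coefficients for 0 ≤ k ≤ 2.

H_0 = Z,  H_1 = Z ⊕ Z/2,  H_2 = 0.

Fix the vertex order 1 < 2 < 3 < 4 < 5 < 6 < 7 < 8 < 9 and write every simplex with vertices in increasing order. Then dim K = 2 and the simplices of K are:

  0-simplices (9): [1], [2], [3], [4], [5], [6], [7], [8], [9]
  1-simplices (27): (27 of them)
  2-simplices (18): [1,2,3], [1,2,7], [1,3,4], [1,4,5], [1,5,9], [1,7,9], [2,3,6], [2,4,6], [2,4,8], [2,7,8], [3,4,8], [3,6,9], [3,8,9], [4,5,6], [5,6,7], [5,7,8], [5,8,9], [6,7,9]

so the chain groups are C_0 ≅ Z^9, C_1 ≅ Z^27, C_2 ≅ Z^18.

∂_1: C_1 → C_0 is given by ∂[p,q] = [q] − [p]. For instance
  ∂[1,7] = [7] − [1].
This gives a 9×27 integer matrix of rank 8; reducing to Smith normal form yields diagonal entries (1,1,1,1,1,1,1,1).

The boundary map ∂_2: C_2 → C_1 maps a triangle to the signed sum of its edges. For instance
  ∂[1,7,9] = [7,9] − [1,9] + [1,7],
  ∂[2,4,8] = [4,8] − [2,8] + [2,4].
The resulting 27×18 matrix has rank 18, and its Smith normal form has invariant factors (1,1,1,1,1,1,1,1,1,1,1,1,1,1,1,1,1,2).

From H_k ≅ ker(∂_k) / im(∂_{k+1}) we obtain:

  H_0: rank C_0 − rank ∂_1 = 9 − 8 = 1, and the invariant factors of ∂_1 are all 1, so H_0 = Z.
  H_1: rank ker ∂_1 − rank ∂_2 = (27 − 8) − 18 = 1, and ∂_2 has invariant factor 2 > 1, so H_1 = Z ⊕ Z/2.
  H_2: rank ker ∂_2 − rank ∂_3 = (18 − 18) − 0 = 0, and there is no ∂_3, so H_2 = 0.

(K is a triangulation of the Klein bottle.)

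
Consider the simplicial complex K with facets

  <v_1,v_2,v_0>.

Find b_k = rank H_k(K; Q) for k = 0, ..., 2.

Fix the vertex order v_0 < v_1 < v_2 and write every simplex with vertices in increasing order. Then dim K = 2 and the simplices of K are:

  0-simplices (3): [v_0], [v_1], [v_2]
  1-simplices (3): [v_0,v_1], [v_0,v_2], [v_1,v_2]
  2-simplices (1): [v_0,v_1,v_2]

Hence C_0 ≅ Z^3, C_1 ≅ Z^3, C_2 ≅ Z^1.

Boundary ∂_1: C_1 → C_0 maps an edge to its endpoints' difference, ∂[p,q] = q − p. For instance
  ∂[v_0,v_1] = [v_1] − [v_0].
As a 3×3 matrix over Z this has rank 2, with invariant factors (1,1).

∂_2: C_2 → C_1 acts by ∂[p,q,r] = [q,r] − [p,r] + [p,q]. For instance
  ∂[v_0,v_1,v_2] = [v_1,v_2] − [v_0,v_2] + [v_0,v_1].
As a 3×1 matrix over Z this has rank 1, with invariant factors (1).

Now H_k = ker ∂_k / im ∂_{k+1}, so:

  H_0: rank C_0 − rank ∂_1 = 3 − 2 = 1, and the invariant factors of ∂_1 are all 1, so H_0 = Z.
  H_1: rank ker ∂_1 − rank ∂_2 = (3 − 2) − 1 = 0, and the invariant factors of ∂_2 are all 1, so H_1 = 0.
  H_2: rank ker ∂_2 − rank ∂_3 = (1 − 1) − 0 = 0, and there is no ∂_3, so H_2 = 0.

As a check, the Euler characteristic is 3 − 3 + 1 = 1, which agrees with 1 − 0 + 0 = 1.

Hence the Betti numbers are b_0 = 1, b_1 = 0, b_2 = 0.

b_0 = 1, b_1 = 0, b_2 = 0.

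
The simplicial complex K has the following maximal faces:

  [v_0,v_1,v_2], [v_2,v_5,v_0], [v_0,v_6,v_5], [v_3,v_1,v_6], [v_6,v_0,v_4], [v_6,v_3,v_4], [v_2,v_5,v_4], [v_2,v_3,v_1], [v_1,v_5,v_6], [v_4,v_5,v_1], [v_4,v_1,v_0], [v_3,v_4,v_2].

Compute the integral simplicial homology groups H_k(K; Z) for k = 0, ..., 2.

Order the vertices as v_0 < v_1 < v_2 < v_3 < v_4 < v_5 < v_6. Listing each simplex with vertices in this order, K has dimension 2 with simplices:

  0-simplices (7): [v_0], [v_1], [v_2], [v_3], [v_4], [v_5], [v_6]
  1-simplices (18): (18 of them)
  2-simplices (12): (12 of them)

so the chain groups are C_0 ≅ Z^7, C_1 ≅ Z^18, C_2 ≅ Z^12.

Boundary ∂_1: C_1 → C_0 maps an edge to its endpoints' difference, ∂[p,q] = q − p.
As a 7×18 matrix over Z this has rank 6, with invariant factors (1,1,1,1,1,1).

∂_2: C_2 → C_1 sends each 2-simplex [p,q,r] to [q,r] − [p,r] + [p,q]. For instance
  ∂[v_1,v_2,v_3] = [v_2,v_3] − [v_1,v_3] + [v_1,v_2],
  ∂[v_0,v_2,v_5] = [v_2,v_5] − [v_0,v_5] + [v_0,v_2].
The 18×12 boundary matrix has rank 12 and Smith normal form diag(1,1,1,1,1,1,1,1,1,1,1,2).

Reading off H_k = ker ∂_k / im ∂_{k+1}:

  H_0: rank C_0 − rank ∂_1 = 7 − 6 = 1, and the invariant factors of ∂_1 are all 1, so H_0 ≅ Z.
  H_1: rank ker ∂_1 − rank ∂_2 = (18 − 6) − 12 = 0, and ∂_2 has invariant factor 2 > 1, so H_1 ≅ Z/2Z.
  H_2: rank ker ∂_2 − rank ∂_3 = (12 − 12) − 0 = 0, and there is no ∂_3, so H_2 ≅ 0.

H_0 ≅ Z,  H_1 ≅ Z/2Z,  H_2 = 0.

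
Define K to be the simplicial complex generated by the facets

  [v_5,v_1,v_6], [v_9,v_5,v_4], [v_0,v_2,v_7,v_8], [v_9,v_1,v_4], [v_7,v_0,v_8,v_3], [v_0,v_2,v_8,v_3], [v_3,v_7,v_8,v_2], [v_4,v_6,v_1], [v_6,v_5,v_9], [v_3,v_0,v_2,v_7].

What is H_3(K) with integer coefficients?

H_3 = Z.

Fix the vertex order v_0 < v_1 < v_2 < v_3 < v_4 < v_5 < v_6 < v_7 < v_8 < v_9 and write every simplex with vertices in increasing order. Then dim K = 3 and the simplices of K are:

  0-simplices (10): [v_0], [v_1], [v_2], [v_3], [v_4], [v_5], [v_6], [v_7], [v_8], [v_9]
  1-simplices (20): (20 of them)
  2-simplices (15): (15 of them)
  3-simplices (5): [v_0,v_2,v_3,v_7], [v_0,v_2,v_3,v_8], [v_0,v_2,v_7,v_8], [v_0,v_3,v_7,v_8], [v_2,v_3,v_7,v_8]

giving chain groups C_0 ≅ Z^10, C_1 ≅ Z^20, C_2 ≅ Z^15, C_3 ≅ Z^5.

The boundary map ∂_1: C_1 → C_0 sends each edge [p,q] (with p < q) to q − p.
As a 10×20 matrix over Z this has rank 8, with invariant factors (1,1,1,1,1,1,1,1).

∂_2: C_2 → C_1 maps a triangle to the signed sum of its edges. For instance
  ∂[v_5,v_6,v_9] = [v_6,v_9] − [v_5,v_9] + [v_5,v_6],
  ∂[v_2,v_3,v_7] = [v_3,v_7] − [v_2,v_7] + [v_2,v_3].
This gives a 20×15 integer matrix of rank 11; reducing to Smith normal form yields diagonal entries (1,1,1,1,1,1,1,1,1,1,1).

∂_3: C_3 → C_2 sends each 3-simplex σ to the alternating sum Σ_i (−1)^i (σ with its i-th vertex removed). For instance
  ∂[v_0,v_2,v_3,v_7] = [v_2,v_3,v_7] − [v_0,v_3,v_7] + [v_0,v_2,v_7] − [v_0,v_2,v_3],
  ∂[v_2,v_3,v_7,v_8] = [v_3,v_7,v_8] − [v_2,v_7,v_8] + [v_2,v_3,v_8] − [v_2,v_3,v_7].
This gives a 15×5 integer matrix of rank 4; reducing to Smith normal form yields diagonal entries (1,1,1,1).

Computing H_k = (kernel of ∂_k) / (image of ∂_{k+1}):

  H_3: rank ker ∂_3 − rank ∂_4 = (5 − 4) − 0 = 1, and there is no ∂_4, so H_3 = Z.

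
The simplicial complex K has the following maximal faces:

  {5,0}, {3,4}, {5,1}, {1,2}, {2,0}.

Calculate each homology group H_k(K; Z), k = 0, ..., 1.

Order the vertices as 0 < 1 < 2 < 3 < 4 < 5. Listing each simplex with vertices in this order, K has dimension 1 with simplices:

  0-simplices (6): [0], [1], [2], [3], [4], [5]
  1-simplices (5): [0,2], [0,5], [1,2], [1,5], [3,4]

Hence C_0 ≅ Z^6, C_1 ≅ Z^5.

The boundary map ∂_1: C_1 → C_0 sends each edge [p,q] (with p < q) to q − p.
This gives a 6×5 integer matrix of rank 4; reducing to Smith normal form yields diagonal entries (1,1,1,1).

Computing H_k = (kernel of ∂_k) / (image of ∂_{k+1}):

  H_0: rank C_0 − rank ∂_1 = 6 − 4 = 2, and the invariant factors of ∂_1 are all 1, so H_0 = Z^2.
  H_1: rank ker ∂_1 − rank ∂_2 = (5 − 4) − 0 = 1, and there is no ∂_2, so H_1 = Z.

(K is a triangulation of the disjoint union of the circle S^1 and the 1-simplex.)

H_0 ≅ Z^2,  H_1 ≅ Z.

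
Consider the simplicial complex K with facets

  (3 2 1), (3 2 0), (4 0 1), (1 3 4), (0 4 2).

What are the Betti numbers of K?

K has 5 vertices, 10 edges, 5 triangles.
rank ∂_0 = 0, rank ∂_1 = 4 ⇒ b_0 = 5 − 0 − 4 = 1; all invariant factors of ∂_1 are 1 so no torsion. So H_0 = Z.
rank ∂_1 = 4, rank ∂_2 = 5 ⇒ b_1 = 10 − 4 − 5 = 1; all invariant factors of ∂_2 are 1 so no torsion. So H_1 = Z.
rank ∂_2 = 5, rank ∂_3 = 0 ⇒ b_2 = 5 − 5 − 0 = 0. So H_2 = 0.

b_0 = 1, b_1 = 1, b_2 = 0.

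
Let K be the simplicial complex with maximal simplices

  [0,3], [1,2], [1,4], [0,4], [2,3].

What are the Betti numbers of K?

K has 5 vertices, 5 edges.
rank ∂_0 = 0, rank ∂_1 = 4 ⇒ b_0 = 5 − 0 − 4 = 1; all invariant factors of ∂_1 are 1 so no torsion. So H_0 ≅ Z.
rank ∂_1 = 4, rank ∂_2 = 0 ⇒ b_1 = 5 − 4 − 0 = 1. So H_1 ≅ Z.

b_0 = 1, b_1 = 1.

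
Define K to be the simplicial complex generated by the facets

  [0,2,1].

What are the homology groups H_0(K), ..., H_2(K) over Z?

Fix the vertex order 0 < 1 < 2 and write every simplex with vertices in increasing order. Then dim K = 2 and the simplices of K are:

  0-simplices (3): [0], [1], [2]
  1-simplices (3): [0,1], [0,2], [1,2]
  2-simplices (1): [0,1,2]

giving chain groups C_0 ≅ Z^3, C_1 ≅ Z^3, C_2 ≅ Z^1.

∂_1: C_1 → C_0 sends each edge [p,q] (with p < q) to q − p.
As a 3×3 matrix over Z this has rank 2, with invariant factors (1,1).

Boundary ∂_2: C_2 → C_1 maps a triangle to the signed sum of its edges. For instance
  ∂[0,1,2] = [1,2] − [0,2] + [0,1].
This gives a 3×1 integer matrix of rank 1; reducing to Smith normal form yields diagonal entries (1).

Reading off H_k = ker ∂_k / im ∂_{k+1}:

  H_0: rank C_0 − rank ∂_1 = 3 − 2 = 1, and the invariant factors of ∂_1 are all 1, so H_0 = Z.
  H_1: rank ker ∂_1 − rank ∂_2 = (3 − 2) − 1 = 0, and the invariant factors of ∂_2 are all 1, so H_1 = 0.
  H_2: rank ker ∂_2 − rank ∂_3 = (1 − 1) − 0 = 0, and there is no ∂_3, so H_2 = 0.

As a check, the Euler characteristic is 3 − 3 + 1 = 1, which agrees with 1 − 0 + 0 = 1.
(K is a triangulation of the 2-simplex.)

H_0 ≅ Z,  H_1 = 0,  H_2 = 0.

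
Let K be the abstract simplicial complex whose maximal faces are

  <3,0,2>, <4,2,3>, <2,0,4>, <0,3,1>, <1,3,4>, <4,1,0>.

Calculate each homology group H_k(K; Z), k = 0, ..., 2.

H_0 ≅ Z,  H_1 = 0,  H_2 ≅ Z.

Take the total order 0 < 1 < 2 < 3 < 4 on the vertex set. Then K (dimension 2) consists of the simplices:

  0-simplices (5): [0], [1], [2], [3], [4]
  1-simplices (9): [0,1], [0,2], [0,3], [0,4], [1,3], [1,4], [2,3], [2,4], [3,4]
  2-simplices (6): [0,1,3], [0,1,4], [0,2,3], [0,2,4], [1,3,4], [2,3,4]

giving chain groups C_0 ≅ Z^5, C_1 ≅ Z^9, C_2 ≅ Z^6.

Boundary ∂_1: C_1 → C_0 maps an edge to its endpoints' difference, ∂[p,q] = q − p.
As a 5×9 matrix over Z this has rank 4, with invariant factors (1,1,1,1).

Boundary ∂_2: C_2 → C_1 maps a triangle to the signed sum of its edges. For instance
  ∂[0,2,3] = [2,3] − [0,3] + [0,2],
  ∂[0,1,4] = [1,4] − [0,4] + [0,1].
The 9×6 boundary matrix has rank 5 and Smith normal form diag(1,1,1,1,1).

Computing H_k = (kernel of ∂_k) / (image of ∂_{k+1}):

  H_0: rank C_0 − rank ∂_1 = 5 − 4 = 1, and the invariant factors of ∂_1 are all 1, so H_0 ≅ Z.
  H_1: rank ker ∂_1 − rank ∂_2 = (9 − 4) − 5 = 0, and the invariant factors of ∂_2 are all 1, so H_1 ≅ 0.
  H_2: rank ker ∂_2 − rank ∂_3 = (6 − 5) − 0 = 1, and there is no ∂_3, so H_2 ≅ Z.

As a check, the Euler characteristic is 5 − 9 + 6 = 2, which agrees with 1 − 0 + 1 = 2.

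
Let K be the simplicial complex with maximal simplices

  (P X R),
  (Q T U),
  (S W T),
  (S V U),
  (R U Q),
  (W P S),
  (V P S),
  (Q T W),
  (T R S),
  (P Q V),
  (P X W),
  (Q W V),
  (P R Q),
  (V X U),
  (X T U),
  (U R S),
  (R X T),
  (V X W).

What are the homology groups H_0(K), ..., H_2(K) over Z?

We work with the vertex ordering P < Q < R < S < T < U < V < W < X. The simplices of K, each written with vertices in increasing order, are:

  0-simplices (9): P, Q, R, S, T, U, V, W, X
  1-simplices (27): PQ, PR, PS, PV, PW, PX, QR, QT, QU, QV, QW, RS, RT, RU, RX, ST, SU, SV, SW, TU, TW, TX, UV, UX, VW, VX, WX
  2-simplices (18): PQR, PQV, PRX, PSV, PSW, PWX, QRU, QTU, QTW, QVW, RST, RSU, RTX, STW, SUV, TUX, UVX, VWX

giving chain groups C_0 ≅ Z^9, C_1 ≅ Z^27, C_2 ≅ Z^18.

The boundary map ∂_1: C_1 → C_0 maps an edge to its endpoints' difference, ∂[p,q] = q − p. For instance
  ∂PW = W − P.
The 9×27 boundary matrix has rank 8 and Smith normal form diag(1,1,1,1,1,1,1,1).

Boundary ∂_2: C_2 → C_1 sends each 2-simplex [p,q,r] to [q,r] − [p,r] + [p,q]. For instance
  ∂UVX = VX − UX + UV,
  ∂VWX = WX − VX + VW.
The 27×18 boundary matrix has rank 18 and Smith normal form diag(1,1,1,1,1,1,1,1,1,1,1,1,1,1,1,1,1,2).

Computing H_k = (kernel of ∂_k) / (image of ∂_{k+1}):

  H_0: rank C_0 − rank ∂_1 = 9 − 8 = 1, and the invariant factors of ∂_1 are all 1, so H_0 ≅ Z.
  H_1: rank ker ∂_1 − rank ∂_2 = (27 − 8) − 18 = 1, and ∂_2 has invariant factor 2 > 1, so H_1 ≅ Z ⊕ Z/2Z.
  H_2: rank ker ∂_2 − rank ∂_3 = (18 − 18) − 0 = 0, and there is no ∂_3, so H_2 ≅ 0.

H_0 ≅ Z,  H_1 ≅ Z ⊕ Z/2Z,  H_2 = 0.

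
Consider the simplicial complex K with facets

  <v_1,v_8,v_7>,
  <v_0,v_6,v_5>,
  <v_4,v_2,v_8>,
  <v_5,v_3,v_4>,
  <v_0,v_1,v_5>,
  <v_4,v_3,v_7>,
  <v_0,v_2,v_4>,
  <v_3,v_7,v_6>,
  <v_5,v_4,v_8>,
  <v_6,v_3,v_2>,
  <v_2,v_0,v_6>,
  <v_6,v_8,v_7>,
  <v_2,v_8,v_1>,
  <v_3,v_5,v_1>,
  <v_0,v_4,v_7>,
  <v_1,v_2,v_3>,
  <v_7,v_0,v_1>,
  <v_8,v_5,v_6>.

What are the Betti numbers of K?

Fix the vertex order v_0 < v_1 < v_2 < v_3 < v_4 < v_5 < v_6 < v_7 < v_8 and write every simplex with vertices in increasing order. Then dim K = 2 and the simplices of K are:

  0-simplices (9): [v_0], [v_1], [v_2], [v_3], [v_4], [v_5], [v_6], [v_7], [v_8]
  1-simplices (27): (27 of them)
  2-simplices (18): (18 of them)

Hence C_0 ≅ Z^9, C_1 ≅ Z^27, C_2 ≅ Z^18.

∂_1: C_1 → C_0 maps an edge to its endpoints' difference, ∂[p,q] = q − p. For instance
  ∂[v_2,v_3] = [v_3] − [v_2].
As a 9×27 matrix over Z this has rank 8, with invariant factors (1,1,1,1,1,1,1,1).

∂_2: C_2 → C_1 sends each 2-simplex [p,q,r] to [q,r] − [p,r] + [p,q]. For instance
  ∂[v_0,v_2,v_4] = [v_2,v_4] − [v_0,v_4] + [v_0,v_2],
  ∂[v_6,v_7,v_8] = [v_7,v_8] − [v_6,v_8] + [v_6,v_7].
The resulting 27×18 matrix has rank 17, and its Smith normal form has invariant factors (1,1,1,1,1,1,1,1,1,1,1,1,1,1,1,1,1).

Computing H_k = (kernel of ∂_k) / (image of ∂_{k+1}):

  H_0: rank C_0 − rank ∂_1 = 9 − 8 = 1, and the invariant factors of ∂_1 are all 1, so H_0 ≅ Z.
  H_1: rank ker ∂_1 − rank ∂_2 = (27 − 8) − 17 = 2, and the invariant factors of ∂_2 are all 1, so H_1 ≅ Z^2.
  H_2: rank ker ∂_2 − rank ∂_3 = (18 − 17) − 0 = 1, and there is no ∂_3, so H_2 ≅ Z.

Hence the Betti numbers are b_0 = 1, b_1 = 2, b_2 = 1.

b_0 = 1, b_1 = 2, b_2 = 1.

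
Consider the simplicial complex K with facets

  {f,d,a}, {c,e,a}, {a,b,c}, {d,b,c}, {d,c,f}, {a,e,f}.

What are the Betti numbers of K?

Fix the vertex order a < b < c < d < e < f and write every simplex with vertices in increasing order. Then dim K = 2 and the simplices of K are:

  0-simplices (6): a, b, c, d, e, f
  1-simplices (12): ab, ac, ad, ae, af, bc, bd, cd, ce, cf, df, ef
  2-simplices (6): abc, ace, adf, aef, bcd, cdf

so the chain groups are C_0 ≅ Z^6, C_1 ≅ Z^12, C_2 ≅ Z^6.

∂_1: C_1 → C_0 maps an edge to its endpoints' difference, ∂[p,q] = q − p. For instance
  ∂cd = d − c.
This gives a 6×12 integer matrix of rank 5; reducing to Smith normal form yields diagonal entries (1,1,1,1,1).

∂_2: C_2 → C_1 maps a triangle to the signed sum of its edges. For instance
  ∂aef = ef − af + ae,
  ∂bcd = cd − bd + bc.
The resulting 12×6 matrix has rank 6, and its Smith normal form has invariant factors (1,1,1,1,1,1).

Now H_k = ker ∂_k / im ∂_{k+1}, so:

  H_0: rank C_0 − rank ∂_1 = 6 − 5 = 1, and the invariant factors of ∂_1 are all 1, so H_0 ≅ Z.
  H_1: rank ker ∂_1 − rank ∂_2 = (12 − 5) − 6 = 1, and the invariant factors of ∂_2 are all 1, so H_1 ≅ Z.
  H_2: rank ker ∂_2 − rank ∂_3 = (6 − 6) − 0 = 0, and there is no ∂_3, so H_2 ≅ 0.

Hence the Betti numbers are b_0 = 1, b_1 = 1, b_2 = 0.

b_0 = 1, b_1 = 1, b_2 = 0.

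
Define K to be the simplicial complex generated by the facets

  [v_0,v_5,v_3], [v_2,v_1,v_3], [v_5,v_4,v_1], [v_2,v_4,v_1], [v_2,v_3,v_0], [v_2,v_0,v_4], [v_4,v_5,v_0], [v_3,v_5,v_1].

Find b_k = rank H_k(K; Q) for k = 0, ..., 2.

b_0 = 1, b_1 = 0, b_2 = 1.

Order the vertices as v_0 < v_1 < v_2 < v_3 < v_4 < v_5. Listing each simplex with vertices in this order, K has dimension 2 with simplices:

  0-simplices (6): [v_0], [v_1], [v_2], [v_3], [v_4], [v_5]
  1-simplices (12): [v_0,v_2], [v_0,v_3], [v_0,v_4], [v_0,v_5], [v_1,v_2], [v_1,v_3], [v_1,v_4], [v_1,v_5], [v_2,v_3], [v_2,v_4], [v_3,v_5], [v_4,v_5]
  2-simplices (8): [v_0,v_2,v_3], [v_0,v_2,v_4], [v_0,v_3,v_5], [v_0,v_4,v_5], [v_1,v_2,v_3], [v_1,v_2,v_4], [v_1,v_3,v_5], [v_1,v_4,v_5]

Hence C_0 ≅ Z^6, C_1 ≅ Z^12, C_2 ≅ Z^8.

The boundary map ∂_1: C_1 → C_0 sends each edge [p,q] (with p < q) to q − p. For instance
  ∂[v_1,v_3] = [v_3] − [v_1].
The resulting 6×12 matrix has rank 5, and its Smith normal form has invariant factors (1,1,1,1,1).

∂_2: C_2 → C_1 sends each 2-simplex [p,q,r] to [q,r] − [p,r] + [p,q]. For instance
  ∂[v_0,v_3,v_5] = [v_3,v_5] − [v_0,v_5] + [v_0,v_3],
  ∂[v_0,v_2,v_3] = [v_2,v_3] − [v_0,v_3] + [v_0,v_2].
The 12×8 boundary matrix has rank 7 and Smith normal form diag(1,1,1,1,1,1,1).

Reading off H_k = ker ∂_k / im ∂_{k+1}:

  H_0: rank C_0 − rank ∂_1 = 6 − 5 = 1, and the invariant factors of ∂_1 are all 1, so H_0 ≅ Z.
  H_1: rank ker ∂_1 − rank ∂_2 = (12 − 5) − 7 = 0, and the invariant factors of ∂_2 are all 1, so H_1 ≅ 0.
  H_2: rank ker ∂_2 − rank ∂_3 = (8 − 7) − 0 = 1, and there is no ∂_3, so H_2 ≅ Z.

(K is a triangulation of the 2-sphere S^2.)

Hence the Betti numbers are b_0 = 1, b_1 = 0, b_2 = 1.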